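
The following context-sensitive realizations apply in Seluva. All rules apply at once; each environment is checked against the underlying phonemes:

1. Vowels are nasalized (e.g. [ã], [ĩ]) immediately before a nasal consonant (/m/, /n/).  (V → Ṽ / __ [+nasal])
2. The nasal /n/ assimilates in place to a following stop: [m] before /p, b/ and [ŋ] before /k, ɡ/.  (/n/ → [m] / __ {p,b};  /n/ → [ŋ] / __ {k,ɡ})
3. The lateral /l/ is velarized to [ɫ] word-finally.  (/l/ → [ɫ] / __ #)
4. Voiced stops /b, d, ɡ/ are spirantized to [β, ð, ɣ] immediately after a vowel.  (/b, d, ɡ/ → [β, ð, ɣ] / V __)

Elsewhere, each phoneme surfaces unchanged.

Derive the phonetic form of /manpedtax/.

/m/ (word-initial): no rule targets it → [m].
/a/ (between /m/ and /n/) occurs before a nasal consonant → [ã] by rule 1.
/n/ — between /a/ and /p/, before a labial or velar stop — surfaces as [m] (rule 2).
/p/ (between /n/ and /e/): no rule targets it → [p].
/e/ (between /p/ and /d/) is in the target of rule 1 but the environment (before a nasal consonant) is not met → [e].
/d/ (between /e/ and /t/) occurs immediately after a vowel → [ð] by rule 4.
/t/ (between /d/ and /a/) is unaffected → [t].
/a/ (between /t/ and /x/) is in the target of rule 1 but the environment (before a nasal consonant) is not met → [a].
/x/ — not in any rule's target class → [x].

[mãmpeðtax]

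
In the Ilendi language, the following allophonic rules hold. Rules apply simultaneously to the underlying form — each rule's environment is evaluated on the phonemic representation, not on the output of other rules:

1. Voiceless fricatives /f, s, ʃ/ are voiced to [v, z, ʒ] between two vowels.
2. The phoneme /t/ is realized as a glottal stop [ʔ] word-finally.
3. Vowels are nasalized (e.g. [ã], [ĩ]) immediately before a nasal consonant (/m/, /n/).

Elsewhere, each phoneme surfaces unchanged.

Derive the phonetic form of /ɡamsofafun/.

[ɡãmsovavũn]

/ɡ/ (word-initial) is unaffected → [ɡ].
/a/ (between /ɡ/ and /m/): before a nasal consonant, so rule 3 applies → [ã].
/m/ (between /a/ and /s/) is unaffected → [m].
/s/ — between /m/ and /o/; rule 1 does not apply here → [s].
/o/ — between /s/ and /f/; rule 3 does not apply here → [o].
Rule 1 applies to /f/ (between /o/ and /a/: between two vowels) → [v].
/a/ (between /f/ and /f/): rule 3 targets it, but not before a nasal consonant → unchanged [a].
Rule 1 applies to /f/ (between /a/ and /u/: between two vowels) → [v].
/u/ (between /f/ and /n/): before a nasal consonant, so rule 3 applies → [ũ].
/n/ stays [n].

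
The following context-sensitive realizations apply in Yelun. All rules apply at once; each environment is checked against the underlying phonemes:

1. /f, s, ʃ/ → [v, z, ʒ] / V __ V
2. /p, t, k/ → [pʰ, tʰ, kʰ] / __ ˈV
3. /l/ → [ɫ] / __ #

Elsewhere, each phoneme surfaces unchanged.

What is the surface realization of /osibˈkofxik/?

[ozibˈkʰofxik]

/s/ — between /o/ and /i/, between two vowels — surfaces as [z] (rule 1).
/k/ (between /b/ and /o/): immediately before a stressed vowel, so rule 2 applies → [kʰ].
/f/ — between /o/ and /x/; rule 1 does not apply here → [f].
/k/ (word-final) is in the target of rule 2 but the environment (immediately before a stressed vowel) is not met → [k].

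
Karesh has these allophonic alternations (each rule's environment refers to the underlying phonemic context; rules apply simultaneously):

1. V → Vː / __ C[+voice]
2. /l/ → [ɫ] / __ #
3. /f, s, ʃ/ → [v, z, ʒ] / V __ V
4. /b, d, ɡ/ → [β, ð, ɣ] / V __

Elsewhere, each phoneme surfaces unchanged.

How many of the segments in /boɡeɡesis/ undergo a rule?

Segments that undergo a rule: /o/ → [oː] (rule 1); /ɡ/ → [ɣ] (rule 4); /e/ → [eː] (rule 1); /ɡ/ → [ɣ] (rule 4); /s/ → [z] (rule 3).
All other segments surface unchanged.

5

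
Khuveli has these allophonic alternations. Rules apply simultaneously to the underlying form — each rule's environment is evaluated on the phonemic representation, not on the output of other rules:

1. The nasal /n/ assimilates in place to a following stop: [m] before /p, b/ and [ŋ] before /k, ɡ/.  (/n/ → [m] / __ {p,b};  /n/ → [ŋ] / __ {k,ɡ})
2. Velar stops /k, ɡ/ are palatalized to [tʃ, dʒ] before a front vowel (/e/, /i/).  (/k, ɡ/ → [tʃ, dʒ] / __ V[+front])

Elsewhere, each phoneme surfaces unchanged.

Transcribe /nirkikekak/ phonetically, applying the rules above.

[nirtʃitʃekak]

/n/ (word-initial): rule 1 targets it, but not before a labial or velar stop → unchanged [n].
Rule 2 applies to /k/ (between /r/ and /i/: before a front vowel) → [tʃ].
/k/ meets the environment for rule 2 (before a front vowel) → [tʃ].
/k/ (between /e/ and /a/) is in the target of rule 2 but the environment (before a front vowel) is not met → [k].
/k/ — word-final; rule 2 does not apply here → [k].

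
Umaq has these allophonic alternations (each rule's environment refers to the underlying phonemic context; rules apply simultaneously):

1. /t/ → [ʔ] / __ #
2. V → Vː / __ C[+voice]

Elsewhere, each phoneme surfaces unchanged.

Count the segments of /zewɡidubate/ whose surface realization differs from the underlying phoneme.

Segments that undergo a rule: /e/ → [eː] (rule 2); /i/ → [iː] (rule 2); /u/ → [uː] (rule 2).
All other segments surface unchanged.

3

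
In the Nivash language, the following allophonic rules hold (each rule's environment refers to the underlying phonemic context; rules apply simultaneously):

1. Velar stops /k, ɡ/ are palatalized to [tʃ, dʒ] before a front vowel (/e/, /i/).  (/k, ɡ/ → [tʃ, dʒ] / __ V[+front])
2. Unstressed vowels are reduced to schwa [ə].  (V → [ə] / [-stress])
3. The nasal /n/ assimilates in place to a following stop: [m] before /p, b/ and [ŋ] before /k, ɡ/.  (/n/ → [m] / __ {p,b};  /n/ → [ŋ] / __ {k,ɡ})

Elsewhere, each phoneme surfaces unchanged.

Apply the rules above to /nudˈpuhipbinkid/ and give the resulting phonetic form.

[nədˈpuhəpbəŋtʃəd]

/n/ (word-initial): rule 3 targets it, but not before a labial or velar stop → unchanged [n].
/u/ (between /n/ and /d/): in an unstressed syllable, so rule 2 applies → [ə].
/d/ (between /u/ and /p/) is unaffected → [d].
/p/ (between /d/ and /u/): no rule targets it → [p].
/u/ (between /p/ and /h/) fails the environment for rule 2, so it stays [u].
/h/ — not in any rule's target class → [h].
/i/ (between /h/ and /p/) occurs in an unstressed syllable → [ə] by rule 2.
/p/ stays [p].
/b/ (between /p/ and /i/) is unaffected → [b].
/i/ (between /b/ and /n/): in an unstressed syllable, so rule 2 applies → [ə].
/n/ meets the environment for rule 3 (before a labial or velar stop) → [ŋ].
/k/ meets the environment for rule 1 (before a front vowel) → [tʃ].
/i/ meets the environment for rule 2 (in an unstressed syllable) → [ə].
/d/ (word-final) is unaffected → [d].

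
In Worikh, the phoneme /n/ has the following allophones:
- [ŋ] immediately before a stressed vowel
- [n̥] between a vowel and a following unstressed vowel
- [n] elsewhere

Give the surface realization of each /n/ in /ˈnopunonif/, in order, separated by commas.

[ŋ], [n̥], [n̥]

Occurrence 1 (position 1): immediately before a stressed vowel → [ŋ].
Occurrence 2 (position 5): between a vowel and a following unstressed vowel → [n̥].
Occurrence 3 (position 7): between a vowel and a following unstressed vowel → [n̥].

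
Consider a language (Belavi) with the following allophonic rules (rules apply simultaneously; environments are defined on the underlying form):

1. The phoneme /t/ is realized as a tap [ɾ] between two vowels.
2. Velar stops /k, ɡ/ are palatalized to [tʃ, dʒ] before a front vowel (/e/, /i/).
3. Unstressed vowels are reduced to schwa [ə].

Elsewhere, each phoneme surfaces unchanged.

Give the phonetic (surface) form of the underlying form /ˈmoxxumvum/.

/m/ (word-initial) is unaffected → [m].
/o/ (between /m/ and /x/): rule 3 targets it, but not in an unstressed syllable → unchanged [o].
/x/ (between /o/ and /x/): no rule targets it → [x].
/x/ stays [x].
/u/ — between /x/ and /m/, in an unstressed syllable — surfaces as [ə] (rule 3).
/m/ (between /u/ and /v/): no rule targets it → [m].
/v/ (between /m/ and /u/) is unaffected → [v].
/u/ (between /v/ and /m/): in an unstressed syllable, so rule 3 applies → [ə].
/m/ (word-final): no rule targets it → [m].

[ˈmoxxəmvəm]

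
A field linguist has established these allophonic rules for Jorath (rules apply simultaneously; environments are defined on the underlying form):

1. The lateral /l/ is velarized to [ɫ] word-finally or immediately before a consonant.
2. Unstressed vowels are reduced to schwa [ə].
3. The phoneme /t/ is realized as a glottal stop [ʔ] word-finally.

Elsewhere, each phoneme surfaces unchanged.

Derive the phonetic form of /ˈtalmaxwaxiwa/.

/t/ (word-initial) is in the target of rule 3 but the environment (word-finally) is not met → [t].
/a/ — between /t/ and /l/; rule 2 does not apply here → [a].
/l/ (between /a/ and /m/): word-finally or immediately before a consonant, so rule 1 applies → [ɫ].
/m/ stays [m].
/a/ meets the environment for rule 2 (in an unstressed syllable) → [ə].
/x/ (between /a/ and /w/) is unaffected → [x].
/w/ (between /x/ and /a/): no rule targets it → [w].
Rule 2 applies to /a/ (between /w/ and /x/: in an unstressed syllable) → [ə].
/x/ (between /a/ and /i/) is unaffected → [x].
/i/ (between /x/ and /w/) occurs in an unstressed syllable → [ə] by rule 2.
/w/ — not in any rule's target class → [w].
/a/ meets the environment for rule 2 (in an unstressed syllable) → [ə].

[ˈtaɫməxwəxəwə]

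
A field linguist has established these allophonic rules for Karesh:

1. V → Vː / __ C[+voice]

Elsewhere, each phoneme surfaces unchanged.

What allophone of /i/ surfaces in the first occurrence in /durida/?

/i/ — between /r/ and /d/, before a voiced consonant — surfaces as [iː] (rule 1).

[iː]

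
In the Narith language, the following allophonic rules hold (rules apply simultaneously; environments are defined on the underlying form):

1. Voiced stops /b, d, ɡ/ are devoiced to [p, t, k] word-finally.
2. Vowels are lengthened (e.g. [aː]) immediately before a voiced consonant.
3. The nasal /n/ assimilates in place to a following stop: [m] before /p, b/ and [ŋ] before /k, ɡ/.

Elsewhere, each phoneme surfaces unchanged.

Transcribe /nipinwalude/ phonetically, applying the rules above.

/n/ (word-initial): rule 3 targets it, but not before a labial or velar stop → unchanged [n].
/i/ — between /n/ and /p/; rule 2 does not apply here → [i].
/p/ stays [p].
/i/ (between /p/ and /n/): before a voiced consonant, so rule 2 applies → [iː].
/n/ (between /i/ and /w/) fails the environment for rule 3, so it stays [n].
/w/ (between /n/ and /a/): no rule targets it → [w].
/a/ meets the environment for rule 2 (before a voiced consonant) → [aː].
/l/ (between /a/ and /u/): no rule targets it → [l].
/u/ (between /l/ and /d/): before a voiced consonant, so rule 2 applies → [uː].
/d/ (between /u/ and /e/) fails the environment for rule 1, so it stays [d].
/e/ (word-final) is in the target of rule 2 but the environment (before a voiced consonant) is not met → [e].

[nipiːnwaːluːde]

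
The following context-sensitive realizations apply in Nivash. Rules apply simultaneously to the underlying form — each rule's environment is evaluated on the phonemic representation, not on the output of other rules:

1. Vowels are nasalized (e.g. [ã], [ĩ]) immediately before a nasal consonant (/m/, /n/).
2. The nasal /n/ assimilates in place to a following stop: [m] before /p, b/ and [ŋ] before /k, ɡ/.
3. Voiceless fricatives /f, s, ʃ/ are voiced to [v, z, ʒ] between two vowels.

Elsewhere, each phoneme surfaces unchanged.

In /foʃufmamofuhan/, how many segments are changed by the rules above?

Segments that undergo a rule: /ʃ/ → [ʒ] (rule 3); /a/ → [ã] (rule 1); /f/ → [v] (rule 3); /a/ → [ã] (rule 1).
All other segments surface unchanged.

4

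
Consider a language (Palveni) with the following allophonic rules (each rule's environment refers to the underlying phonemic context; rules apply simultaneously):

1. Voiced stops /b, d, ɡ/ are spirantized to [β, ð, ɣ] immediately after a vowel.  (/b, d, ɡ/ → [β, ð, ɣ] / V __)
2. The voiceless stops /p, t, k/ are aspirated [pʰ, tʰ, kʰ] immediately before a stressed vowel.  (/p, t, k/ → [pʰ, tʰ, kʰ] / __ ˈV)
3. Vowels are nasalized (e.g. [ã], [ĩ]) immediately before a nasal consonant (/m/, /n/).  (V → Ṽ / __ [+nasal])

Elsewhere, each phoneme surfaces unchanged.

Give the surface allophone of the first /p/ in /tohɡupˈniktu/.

[p]

/p/ (between /u/ and /n/) fails the environment for rule 2, so it stays [p].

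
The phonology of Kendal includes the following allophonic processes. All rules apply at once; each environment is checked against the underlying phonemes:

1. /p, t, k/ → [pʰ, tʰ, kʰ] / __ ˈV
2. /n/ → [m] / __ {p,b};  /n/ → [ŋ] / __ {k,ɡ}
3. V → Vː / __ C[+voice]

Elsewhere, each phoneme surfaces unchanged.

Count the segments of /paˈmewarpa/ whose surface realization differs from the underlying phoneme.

3

Segments that undergo a rule: /a/ → [aː] (rule 3); /e/ → [eː] (rule 3); /a/ → [aː] (rule 3).
All other segments surface unchanged.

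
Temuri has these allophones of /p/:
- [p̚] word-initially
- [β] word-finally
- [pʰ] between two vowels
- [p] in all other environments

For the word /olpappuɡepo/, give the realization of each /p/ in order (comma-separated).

Occurrence 1 (position 3): no conditioning environment matches → elsewhere allophone [p].
Occurrence 2 (position 5): no conditioning environment matches → elsewhere allophone [p].
Occurrence 3 (position 6): no conditioning environment matches → elsewhere allophone [p].
Occurrence 4 (position 10): between two vowels → [pʰ].

[p], [p], [p], [pʰ]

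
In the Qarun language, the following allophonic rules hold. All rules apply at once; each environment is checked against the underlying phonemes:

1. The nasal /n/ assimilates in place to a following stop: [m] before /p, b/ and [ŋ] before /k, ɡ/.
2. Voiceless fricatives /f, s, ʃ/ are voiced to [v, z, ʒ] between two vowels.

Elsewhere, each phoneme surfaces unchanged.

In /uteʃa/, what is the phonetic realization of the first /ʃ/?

/ʃ/ — between /e/ and /a/, between two vowels — surfaces as [ʒ] (rule 2).

[ʒ]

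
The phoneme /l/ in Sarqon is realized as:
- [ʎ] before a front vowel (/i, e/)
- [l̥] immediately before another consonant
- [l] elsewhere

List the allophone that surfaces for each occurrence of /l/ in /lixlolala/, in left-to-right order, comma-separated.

[ʎ], [l], [l], [l]

Occurrence 1 (position 1): before a front vowel (/i, e/) → [ʎ].
Occurrence 2 (position 4): no conditioning environment matches → elsewhere allophone [l].
Occurrence 3 (position 6): no conditioning environment matches → elsewhere allophone [l].
Occurrence 4 (position 8): no conditioning environment matches → elsewhere allophone [l].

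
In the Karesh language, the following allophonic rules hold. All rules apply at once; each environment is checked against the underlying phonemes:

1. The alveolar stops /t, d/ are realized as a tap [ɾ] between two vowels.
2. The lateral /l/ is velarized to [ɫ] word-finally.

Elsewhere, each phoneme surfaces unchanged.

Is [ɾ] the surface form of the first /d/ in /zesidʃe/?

/d/ (between /i/ and /ʃ/) is in the target of rule 1 but the environment (between two vowels) is not met → [d].
The actual realization is [d], not [ɾ].

No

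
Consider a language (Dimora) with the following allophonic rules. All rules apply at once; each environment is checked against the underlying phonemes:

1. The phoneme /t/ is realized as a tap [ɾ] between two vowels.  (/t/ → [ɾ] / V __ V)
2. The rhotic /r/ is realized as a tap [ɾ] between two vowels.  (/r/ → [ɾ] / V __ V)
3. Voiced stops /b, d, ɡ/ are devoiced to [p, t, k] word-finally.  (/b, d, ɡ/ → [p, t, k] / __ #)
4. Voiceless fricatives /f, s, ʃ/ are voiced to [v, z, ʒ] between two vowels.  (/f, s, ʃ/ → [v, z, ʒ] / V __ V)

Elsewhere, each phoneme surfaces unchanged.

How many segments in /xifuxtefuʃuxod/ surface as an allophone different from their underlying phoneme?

4

Segments that undergo a rule: /f/ → [v] (rule 4); /f/ → [v] (rule 4); /ʃ/ → [ʒ] (rule 4); /d/ → [t] (rule 3).
All other segments surface unchanged.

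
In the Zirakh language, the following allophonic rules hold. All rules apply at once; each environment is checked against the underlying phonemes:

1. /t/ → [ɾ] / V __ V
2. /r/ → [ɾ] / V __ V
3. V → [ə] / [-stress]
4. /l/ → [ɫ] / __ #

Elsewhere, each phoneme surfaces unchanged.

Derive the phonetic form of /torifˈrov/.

[təɾəfˈrov]

/t/ (word-initial) is in the target of rule 1 but the environment (between two vowels) is not met → [t].
/o/ (between /t/ and /r/): in an unstressed syllable, so rule 3 applies → [ə].
/r/ — between /o/ and /i/, between two vowels — surfaces as [ɾ] (rule 2).
/i/ — between /r/ and /f/, in an unstressed syllable — surfaces as [ə] (rule 3).
/f/ stays [f].
/r/ (between /f/ and /o/) fails the environment for rule 2, so it stays [r].
/o/ (between /r/ and /v/) is in the target of rule 3 but the environment (in an unstressed syllable) is not met → [o].
/v/ — not in any rule's target class → [v].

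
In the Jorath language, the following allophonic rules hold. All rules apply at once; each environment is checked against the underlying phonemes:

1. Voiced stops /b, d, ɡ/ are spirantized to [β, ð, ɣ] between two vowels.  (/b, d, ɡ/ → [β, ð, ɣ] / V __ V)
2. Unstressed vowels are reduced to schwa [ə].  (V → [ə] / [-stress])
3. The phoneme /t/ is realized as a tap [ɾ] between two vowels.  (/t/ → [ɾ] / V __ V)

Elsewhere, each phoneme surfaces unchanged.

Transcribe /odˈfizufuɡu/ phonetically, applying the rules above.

/o/ (word-initial) occurs in an unstressed syllable → [ə] by rule 2.
/d/ (between /o/ and /f/): rule 1 targets it, but not between two vowels → unchanged [d].
/i/ (between /f/ and /z/) is in the target of rule 2 but the environment (in an unstressed syllable) is not met → [i].
/u/ meets the environment for rule 2 (in an unstressed syllable) → [ə].
/u/ (between /f/ and /ɡ/): in an unstressed syllable, so rule 2 applies → [ə].
Rule 1 applies to /ɡ/ (between /u/ and /u/: between two vowels) → [ɣ].
Rule 2 applies to /u/ (word-final: in an unstressed syllable) → [ə].

[ədˈfizəfəɣə]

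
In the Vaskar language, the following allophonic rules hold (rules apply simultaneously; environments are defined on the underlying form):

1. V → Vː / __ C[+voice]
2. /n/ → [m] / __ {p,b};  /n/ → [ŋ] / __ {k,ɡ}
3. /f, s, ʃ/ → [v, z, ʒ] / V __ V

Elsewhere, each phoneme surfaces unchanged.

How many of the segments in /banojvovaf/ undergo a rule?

Segments that undergo a rule: /a/ → [aː] (rule 1); /o/ → [oː] (rule 1); /o/ → [oː] (rule 1).
All other segments surface unchanged.

3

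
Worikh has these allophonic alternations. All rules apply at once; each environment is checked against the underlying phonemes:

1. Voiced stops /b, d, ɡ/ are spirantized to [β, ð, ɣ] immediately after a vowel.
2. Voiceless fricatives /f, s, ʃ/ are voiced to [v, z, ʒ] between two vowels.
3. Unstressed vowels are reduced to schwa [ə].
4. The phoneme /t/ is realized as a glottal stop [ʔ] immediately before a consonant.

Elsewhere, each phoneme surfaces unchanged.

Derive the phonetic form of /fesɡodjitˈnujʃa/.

[fəsɡəðjəʔˈnujʃə]

/f/ (word-initial): rule 2 targets it, but not between two vowels → unchanged [f].
/e/ — between /f/ and /s/, in an unstressed syllable — surfaces as [ə] (rule 3).
/s/ — between /e/ and /ɡ/; rule 2 does not apply here → [s].
/ɡ/ (between /s/ and /o/): rule 1 targets it, but not immediately after a vowel → unchanged [ɡ].
/o/ meets the environment for rule 3 (in an unstressed syllable) → [ə].
/d/ (between /o/ and /j/): immediately after a vowel, so rule 1 applies → [ð].
/j/ stays [j].
/i/ meets the environment for rule 3 (in an unstressed syllable) → [ə].
/t/ (between /i/ and /n/): immediately before a consonant, so rule 4 applies → [ʔ].
/n/ — not in any rule's target class → [n].
/u/ — between /n/ and /j/; rule 3 does not apply here → [u].
/j/ — not in any rule's target class → [j].
/ʃ/ (between /j/ and /a/): rule 2 targets it, but not between two vowels → unchanged [ʃ].
/a/ — word-final, in an unstressed syllable — surfaces as [ə] (rule 3).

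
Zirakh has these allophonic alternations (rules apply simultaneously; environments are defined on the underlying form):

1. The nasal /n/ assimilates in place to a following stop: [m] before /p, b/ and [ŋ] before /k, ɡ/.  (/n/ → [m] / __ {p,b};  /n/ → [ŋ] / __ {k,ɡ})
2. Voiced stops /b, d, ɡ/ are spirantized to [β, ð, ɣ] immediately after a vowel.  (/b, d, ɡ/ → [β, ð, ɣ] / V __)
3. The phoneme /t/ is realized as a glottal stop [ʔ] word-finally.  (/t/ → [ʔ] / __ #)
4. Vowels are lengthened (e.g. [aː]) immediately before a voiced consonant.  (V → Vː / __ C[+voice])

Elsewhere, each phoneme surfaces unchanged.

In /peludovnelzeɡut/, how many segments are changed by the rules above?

Segments that undergo a rule: /e/ → [eː] (rule 4); /u/ → [uː] (rule 4); /d/ → [ð] (rule 2); /o/ → [oː] (rule 4); /e/ → [eː] (rule 4); /e/ → [eː] (rule 4); /ɡ/ → [ɣ] (rule 2); /t/ → [ʔ] (rule 3).
All other segments surface unchanged.

8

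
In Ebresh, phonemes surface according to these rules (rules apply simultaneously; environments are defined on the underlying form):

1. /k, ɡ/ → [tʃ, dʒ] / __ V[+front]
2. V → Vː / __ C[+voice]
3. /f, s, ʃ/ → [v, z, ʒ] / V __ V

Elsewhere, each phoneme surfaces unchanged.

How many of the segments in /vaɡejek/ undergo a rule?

Segments that undergo a rule: /a/ → [aː] (rule 2); /ɡ/ → [dʒ] (rule 1); /e/ → [eː] (rule 2).
All other segments surface unchanged.

3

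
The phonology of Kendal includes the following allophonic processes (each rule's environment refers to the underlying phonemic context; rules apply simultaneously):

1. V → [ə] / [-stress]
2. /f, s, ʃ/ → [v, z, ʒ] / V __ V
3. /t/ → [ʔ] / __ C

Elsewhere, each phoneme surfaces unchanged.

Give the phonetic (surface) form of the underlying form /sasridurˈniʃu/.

/s/ (word-initial) is in the target of rule 2 but the environment (between two vowels) is not met → [s].
/a/ (between /s/ and /s/) occurs in an unstressed syllable → [ə] by rule 1.
/s/ (between /a/ and /r/) is in the target of rule 2 but the environment (between two vowels) is not met → [s].
/r/ (between /s/ and /i/) is unaffected → [r].
/i/ (between /r/ and /d/): in an unstressed syllable, so rule 1 applies → [ə].
/d/ (between /i/ and /u/): no rule targets it → [d].
/u/ — between /d/ and /r/, in an unstressed syllable — surfaces as [ə] (rule 1).
/r/ stays [r].
/n/ stays [n].
/i/ (between /n/ and /ʃ/) is in the target of rule 1 but the environment (in an unstressed syllable) is not met → [i].
/ʃ/ (between /i/ and /u/): between two vowels, so rule 2 applies → [ʒ].
Rule 1 applies to /u/ (word-final: in an unstressed syllable) → [ə].

[səsrədərˈniʒə]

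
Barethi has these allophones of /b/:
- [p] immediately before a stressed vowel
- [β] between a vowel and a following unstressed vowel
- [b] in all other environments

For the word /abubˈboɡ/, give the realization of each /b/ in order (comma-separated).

Occurrence 1 (position 2): between a vowel and a following unstressed vowel → [β].
Occurrence 2 (position 4): no conditioning environment matches → elsewhere allophone [b].
Occurrence 3 (position 5): immediately before a stressed vowel → [p].

[β], [b], [p]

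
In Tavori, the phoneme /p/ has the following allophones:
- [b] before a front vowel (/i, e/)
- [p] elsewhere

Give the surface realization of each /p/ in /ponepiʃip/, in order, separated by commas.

Occurrence 1 (position 1): no conditioning environment matches → elsewhere allophone [p].
Occurrence 2 (position 5): before a front vowel (/i, e/) → [b].
Occurrence 3 (position 9): no conditioning environment matches → elsewhere allophone [p].

[p], [b], [p]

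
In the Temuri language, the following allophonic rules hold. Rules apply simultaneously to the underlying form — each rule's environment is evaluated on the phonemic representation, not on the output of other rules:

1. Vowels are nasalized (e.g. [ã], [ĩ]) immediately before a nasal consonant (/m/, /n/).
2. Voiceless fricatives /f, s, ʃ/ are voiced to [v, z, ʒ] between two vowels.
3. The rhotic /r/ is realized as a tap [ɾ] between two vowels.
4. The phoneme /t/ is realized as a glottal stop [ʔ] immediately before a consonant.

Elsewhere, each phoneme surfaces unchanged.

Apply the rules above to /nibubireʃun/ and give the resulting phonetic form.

[nibubiɾeʒũn]

/i/ (between /n/ and /b/): rule 1 targets it, but not before a nasal consonant → unchanged [i].
/u/ (between /b/ and /b/) fails the environment for rule 1, so it stays [u].
/i/ — between /b/ and /r/; rule 1 does not apply here → [i].
/r/ (between /i/ and /e/) occurs between two vowels → [ɾ] by rule 3.
/e/ — between /r/ and /ʃ/; rule 1 does not apply here → [e].
/ʃ/ (between /e/ and /u/) occurs between two vowels → [ʒ] by rule 2.
/u/ (between /ʃ/ and /n/): before a nasal consonant, so rule 1 applies → [ũ].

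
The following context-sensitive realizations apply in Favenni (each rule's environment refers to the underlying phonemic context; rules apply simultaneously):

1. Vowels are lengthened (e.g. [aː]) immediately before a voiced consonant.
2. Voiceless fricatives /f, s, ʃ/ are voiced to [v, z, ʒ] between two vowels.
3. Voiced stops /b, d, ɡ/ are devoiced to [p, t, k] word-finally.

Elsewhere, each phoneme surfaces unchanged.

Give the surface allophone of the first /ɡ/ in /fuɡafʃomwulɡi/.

/ɡ/ (between /u/ and /a/) fails the environment for rule 3, so it stays [ɡ].

[ɡ]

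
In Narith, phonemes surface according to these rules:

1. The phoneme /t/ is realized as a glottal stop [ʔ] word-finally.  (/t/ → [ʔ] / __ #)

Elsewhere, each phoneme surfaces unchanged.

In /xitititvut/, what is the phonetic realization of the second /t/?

/t/ (between /i/ and /i/) is in the target of rule 1 but the environment (word-finally) is not met → [t].

[t]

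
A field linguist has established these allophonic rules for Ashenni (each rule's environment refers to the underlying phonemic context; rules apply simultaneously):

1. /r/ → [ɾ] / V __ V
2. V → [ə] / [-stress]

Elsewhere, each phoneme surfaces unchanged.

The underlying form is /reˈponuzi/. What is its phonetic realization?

/r/ (word-initial) is in the target of rule 1 but the environment (between two vowels) is not met → [r].
Rule 2 applies to /e/ (between /r/ and /p/: in an unstressed syllable) → [ə].
/p/ stays [p].
/o/ (between /p/ and /n/) fails the environment for rule 2, so it stays [o].
/n/ — not in any rule's target class → [n].
/u/ meets the environment for rule 2 (in an unstressed syllable) → [ə].
/z/ (between /u/ and /i/): no rule targets it → [z].
/i/ (word-final) occurs in an unstressed syllable → [ə] by rule 2.

[rəˈponəzə]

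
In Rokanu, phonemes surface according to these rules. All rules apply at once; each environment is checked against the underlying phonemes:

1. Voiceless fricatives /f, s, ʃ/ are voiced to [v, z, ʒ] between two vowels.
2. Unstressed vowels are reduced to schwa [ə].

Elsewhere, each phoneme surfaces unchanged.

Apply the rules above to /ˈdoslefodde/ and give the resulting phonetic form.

/d/ — not in any rule's target class → [d].
/o/ (between /d/ and /s/) fails the environment for rule 2, so it stays [o].
/s/ (between /o/ and /l/) fails the environment for rule 1, so it stays [s].
/l/ — not in any rule's target class → [l].
/e/ (between /l/ and /f/) occurs in an unstressed syllable → [ə] by rule 2.
/f/ — between /e/ and /o/, between two vowels — surfaces as [v] (rule 1).
/o/ (between /f/ and /d/) occurs in an unstressed syllable → [ə] by rule 2.
/d/ stays [d].
/d/ — not in any rule's target class → [d].
/e/ — word-final, in an unstressed syllable — surfaces as [ə] (rule 2).

[ˈdosləvəddə]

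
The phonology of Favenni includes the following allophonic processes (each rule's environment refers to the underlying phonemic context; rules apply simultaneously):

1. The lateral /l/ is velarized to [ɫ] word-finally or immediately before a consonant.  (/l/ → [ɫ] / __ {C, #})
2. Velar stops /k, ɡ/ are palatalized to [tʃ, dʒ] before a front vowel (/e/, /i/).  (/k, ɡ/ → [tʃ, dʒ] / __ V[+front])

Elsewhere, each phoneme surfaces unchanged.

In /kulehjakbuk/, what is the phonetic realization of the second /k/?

/k/ (between /a/ and /b/) fails the environment for rule 2, so it stays [k].

[k]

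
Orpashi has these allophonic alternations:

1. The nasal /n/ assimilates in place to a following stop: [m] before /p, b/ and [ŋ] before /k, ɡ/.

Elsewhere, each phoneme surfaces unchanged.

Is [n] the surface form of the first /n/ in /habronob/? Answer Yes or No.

/n/ — between /o/ and /o/; rule 1 does not apply here → [n].
The actual realization is [n], which matches [n].

Yes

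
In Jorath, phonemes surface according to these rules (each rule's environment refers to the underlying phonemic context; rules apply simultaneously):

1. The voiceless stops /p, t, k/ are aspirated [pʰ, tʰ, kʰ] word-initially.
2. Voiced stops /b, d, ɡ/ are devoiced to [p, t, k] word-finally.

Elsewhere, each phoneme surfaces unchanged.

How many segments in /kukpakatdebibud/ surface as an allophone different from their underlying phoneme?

2

Segments that undergo a rule: /k/ → [kʰ] (rule 1); /d/ → [t] (rule 2).
All other segments surface unchanged.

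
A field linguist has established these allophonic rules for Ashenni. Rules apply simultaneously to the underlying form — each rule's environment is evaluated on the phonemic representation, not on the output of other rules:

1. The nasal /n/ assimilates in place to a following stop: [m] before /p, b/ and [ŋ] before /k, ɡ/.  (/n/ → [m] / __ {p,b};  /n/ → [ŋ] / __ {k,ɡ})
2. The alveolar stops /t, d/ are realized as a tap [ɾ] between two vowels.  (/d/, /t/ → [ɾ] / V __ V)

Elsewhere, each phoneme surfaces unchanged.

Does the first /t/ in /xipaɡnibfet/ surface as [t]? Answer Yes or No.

Yes

/t/ — word-final; rule 2 does not apply here → [t].
The actual realization is [t], which matches [t].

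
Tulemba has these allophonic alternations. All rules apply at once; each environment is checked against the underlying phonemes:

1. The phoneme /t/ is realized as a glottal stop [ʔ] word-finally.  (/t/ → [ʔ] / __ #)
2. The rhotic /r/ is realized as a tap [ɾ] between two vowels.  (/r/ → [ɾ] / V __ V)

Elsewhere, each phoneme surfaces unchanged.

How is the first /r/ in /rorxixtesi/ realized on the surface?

[r]

/r/ (word-initial) fails the environment for rule 2, so it stays [r].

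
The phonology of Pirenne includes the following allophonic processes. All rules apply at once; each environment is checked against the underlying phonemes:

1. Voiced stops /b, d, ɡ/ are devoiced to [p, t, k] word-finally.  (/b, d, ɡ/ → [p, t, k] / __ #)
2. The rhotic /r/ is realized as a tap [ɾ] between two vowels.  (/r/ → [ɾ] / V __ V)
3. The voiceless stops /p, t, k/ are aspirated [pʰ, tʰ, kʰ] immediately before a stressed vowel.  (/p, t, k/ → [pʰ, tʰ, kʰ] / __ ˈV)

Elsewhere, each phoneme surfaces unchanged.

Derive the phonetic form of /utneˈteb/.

[utneˈtʰep]

/u/ stays [u].
/t/ (between /u/ and /n/) fails the environment for rule 3, so it stays [t].
/n/ (between /t/ and /e/): no rule targets it → [n].
/e/ — not in any rule's target class → [e].
/t/ (between /e/ and /e/) occurs immediately before a stressed vowel → [tʰ] by rule 3.
/e/ (between /t/ and /b/): no rule targets it → [e].
/b/ — word-final, word-finally — surfaces as [p] (rule 1).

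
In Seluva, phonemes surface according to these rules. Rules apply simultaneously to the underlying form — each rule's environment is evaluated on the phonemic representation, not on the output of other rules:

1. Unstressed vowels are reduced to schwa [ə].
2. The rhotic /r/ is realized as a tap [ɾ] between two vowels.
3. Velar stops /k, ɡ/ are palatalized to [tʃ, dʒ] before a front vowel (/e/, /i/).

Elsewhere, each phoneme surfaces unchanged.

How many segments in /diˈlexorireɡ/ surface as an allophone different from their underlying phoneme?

Segments that undergo a rule: /i/ → [ə] (rule 1); /o/ → [ə] (rule 1); /r/ → [ɾ] (rule 2); /i/ → [ə] (rule 1); /r/ → [ɾ] (rule 2); /e/ → [ə] (rule 1).
All other segments surface unchanged.

6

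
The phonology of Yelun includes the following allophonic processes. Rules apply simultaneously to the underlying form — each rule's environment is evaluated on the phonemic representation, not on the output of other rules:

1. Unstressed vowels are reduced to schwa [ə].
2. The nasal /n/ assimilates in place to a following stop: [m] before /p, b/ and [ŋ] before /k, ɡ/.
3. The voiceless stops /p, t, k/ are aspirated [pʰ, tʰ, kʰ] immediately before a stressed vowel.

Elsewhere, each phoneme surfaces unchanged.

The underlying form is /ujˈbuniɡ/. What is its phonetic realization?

[əjˈbunəɡ]

/u/ (word-initial): in an unstressed syllable, so rule 1 applies → [ə].
/j/ (between /u/ and /b/) is unaffected → [j].
/b/ (between /j/ and /u/) is unaffected → [b].
/u/ (between /b/ and /n/): rule 1 targets it, but not in an unstressed syllable → unchanged [u].
/n/ (between /u/ and /i/): rule 2 targets it, but not before a labial or velar stop → unchanged [n].
/i/ (between /n/ and /ɡ/): in an unstressed syllable, so rule 1 applies → [ə].
/ɡ/ (word-final) is unaffected → [ɡ].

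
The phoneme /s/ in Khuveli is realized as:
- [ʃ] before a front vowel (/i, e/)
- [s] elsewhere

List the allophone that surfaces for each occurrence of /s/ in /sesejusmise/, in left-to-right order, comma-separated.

Occurrence 1 (position 1): before a front vowel (/i, e/) → [ʃ].
Occurrence 2 (position 3): before a front vowel (/i, e/) → [ʃ].
Occurrence 3 (position 7): no conditioning environment matches → elsewhere allophone [s].
Occurrence 4 (position 10): before a front vowel (/i, e/) → [ʃ].

[ʃ], [ʃ], [s], [ʃ]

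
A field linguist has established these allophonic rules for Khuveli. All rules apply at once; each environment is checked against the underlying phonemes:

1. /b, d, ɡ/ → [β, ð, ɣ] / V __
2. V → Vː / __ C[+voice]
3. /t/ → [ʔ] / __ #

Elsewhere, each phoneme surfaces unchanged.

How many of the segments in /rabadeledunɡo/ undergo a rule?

8

Segments that undergo a rule: /a/ → [aː] (rule 2); /b/ → [β] (rule 1); /a/ → [aː] (rule 2); /d/ → [ð] (rule 1); /e/ → [eː] (rule 2); /e/ → [eː] (rule 2); /d/ → [ð] (rule 1); /u/ → [uː] (rule 2).
All other segments surface unchanged.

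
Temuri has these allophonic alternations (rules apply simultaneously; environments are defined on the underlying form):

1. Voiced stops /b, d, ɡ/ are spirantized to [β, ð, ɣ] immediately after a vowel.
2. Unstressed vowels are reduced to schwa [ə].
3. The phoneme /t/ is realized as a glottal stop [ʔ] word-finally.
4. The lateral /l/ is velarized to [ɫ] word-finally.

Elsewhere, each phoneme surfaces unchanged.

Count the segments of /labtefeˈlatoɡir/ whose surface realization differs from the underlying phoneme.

7

Segments that undergo a rule: /a/ → [ə] (rule 2); /b/ → [β] (rule 1); /e/ → [ə] (rule 2); /e/ → [ə] (rule 2); /o/ → [ə] (rule 2); /ɡ/ → [ɣ] (rule 1); /i/ → [ə] (rule 2).
All other segments surface unchanged.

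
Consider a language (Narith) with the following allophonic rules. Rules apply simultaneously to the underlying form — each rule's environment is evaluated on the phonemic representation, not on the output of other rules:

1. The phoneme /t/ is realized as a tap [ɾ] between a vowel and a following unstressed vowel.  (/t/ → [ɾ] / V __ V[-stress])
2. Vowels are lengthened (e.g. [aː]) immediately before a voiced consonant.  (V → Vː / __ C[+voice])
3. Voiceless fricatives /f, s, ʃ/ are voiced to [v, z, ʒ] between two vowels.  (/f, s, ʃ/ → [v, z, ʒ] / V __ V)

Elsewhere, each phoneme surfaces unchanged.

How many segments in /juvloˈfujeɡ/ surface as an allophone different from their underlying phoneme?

Segments that undergo a rule: /u/ → [uː] (rule 2); /f/ → [v] (rule 3); /u/ → [uː] (rule 2); /e/ → [eː] (rule 2).
All other segments surface unchanged.

4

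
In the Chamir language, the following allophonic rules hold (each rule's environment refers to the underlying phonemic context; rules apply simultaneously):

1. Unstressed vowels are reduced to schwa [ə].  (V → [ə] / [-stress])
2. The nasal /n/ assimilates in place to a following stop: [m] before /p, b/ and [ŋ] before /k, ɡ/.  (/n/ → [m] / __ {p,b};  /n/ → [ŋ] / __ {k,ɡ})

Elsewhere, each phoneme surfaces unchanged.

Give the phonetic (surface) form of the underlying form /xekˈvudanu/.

[xəkˈvudənə]

/e/ meets the environment for rule 1 (in an unstressed syllable) → [ə].
/u/ (between /v/ and /d/) fails the environment for rule 1, so it stays [u].
Rule 1 applies to /a/ (between /d/ and /n/: in an unstressed syllable) → [ə].
/n/ (between /a/ and /u/) is in the target of rule 2 but the environment (before a labial or velar stop) is not met → [n].
/u/ (word-final) occurs in an unstressed syllable → [ə] by rule 1.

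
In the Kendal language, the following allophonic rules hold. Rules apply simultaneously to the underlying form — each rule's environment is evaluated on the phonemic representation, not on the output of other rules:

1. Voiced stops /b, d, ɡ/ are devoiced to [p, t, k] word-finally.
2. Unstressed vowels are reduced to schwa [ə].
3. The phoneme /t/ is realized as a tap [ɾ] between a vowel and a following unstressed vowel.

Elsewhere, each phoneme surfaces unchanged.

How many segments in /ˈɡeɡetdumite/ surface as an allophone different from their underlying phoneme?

Segments that undergo a rule: /e/ → [ə] (rule 2); /u/ → [ə] (rule 2); /i/ → [ə] (rule 2); /t/ → [ɾ] (rule 3); /e/ → [ə] (rule 2).
All other segments surface unchanged.

5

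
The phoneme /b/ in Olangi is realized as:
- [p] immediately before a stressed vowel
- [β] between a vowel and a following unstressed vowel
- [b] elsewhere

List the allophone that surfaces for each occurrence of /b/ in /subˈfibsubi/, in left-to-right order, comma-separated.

Occurrence 1 (position 3): no conditioning environment matches → elsewhere allophone [b].
Occurrence 2 (position 6): no conditioning environment matches → elsewhere allophone [b].
Occurrence 3 (position 9): between a vowel and a following unstressed vowel → [β].

[b], [b], [β]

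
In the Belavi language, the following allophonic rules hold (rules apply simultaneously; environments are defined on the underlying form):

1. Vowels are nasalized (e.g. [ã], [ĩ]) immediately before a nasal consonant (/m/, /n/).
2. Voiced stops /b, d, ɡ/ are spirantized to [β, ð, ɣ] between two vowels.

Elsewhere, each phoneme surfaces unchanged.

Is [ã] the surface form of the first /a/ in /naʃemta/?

No

/a/ (between /n/ and /ʃ/) fails the environment for rule 1, so it stays [a].
The actual realization is [a], not [ã].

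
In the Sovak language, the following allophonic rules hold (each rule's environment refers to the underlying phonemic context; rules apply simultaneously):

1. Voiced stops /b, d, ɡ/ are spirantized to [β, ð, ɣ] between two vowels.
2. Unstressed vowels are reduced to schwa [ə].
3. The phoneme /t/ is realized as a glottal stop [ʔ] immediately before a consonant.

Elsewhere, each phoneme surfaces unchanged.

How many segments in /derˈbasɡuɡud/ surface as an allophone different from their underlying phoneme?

Segments that undergo a rule: /e/ → [ə] (rule 2); /u/ → [ə] (rule 2); /ɡ/ → [ɣ] (rule 1); /u/ → [ə] (rule 2).
All other segments surface unchanged.

4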